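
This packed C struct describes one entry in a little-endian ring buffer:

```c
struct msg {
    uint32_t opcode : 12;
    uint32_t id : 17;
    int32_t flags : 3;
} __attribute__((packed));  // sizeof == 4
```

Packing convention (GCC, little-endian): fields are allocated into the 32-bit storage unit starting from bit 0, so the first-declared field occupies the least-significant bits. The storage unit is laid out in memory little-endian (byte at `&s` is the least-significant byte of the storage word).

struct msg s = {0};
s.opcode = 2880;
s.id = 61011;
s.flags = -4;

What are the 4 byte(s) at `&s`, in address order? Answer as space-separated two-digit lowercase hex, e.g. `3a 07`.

40 3b e5 8e

opcode (12b) val=2880 bits=0xb40 at bit 0: 0x00000b40
id (17b) val=61011 bits=0xee53 at bit 12: 0x0ee53b40
flags (3b) val=-4 bits=0x4 at bit 29: 0x8ee53b40
word = 0x8ee53b40 → little-endian bytes:
  [0]=0x40  [1]=0x3b  [2]=0xe5  [3]=0x8e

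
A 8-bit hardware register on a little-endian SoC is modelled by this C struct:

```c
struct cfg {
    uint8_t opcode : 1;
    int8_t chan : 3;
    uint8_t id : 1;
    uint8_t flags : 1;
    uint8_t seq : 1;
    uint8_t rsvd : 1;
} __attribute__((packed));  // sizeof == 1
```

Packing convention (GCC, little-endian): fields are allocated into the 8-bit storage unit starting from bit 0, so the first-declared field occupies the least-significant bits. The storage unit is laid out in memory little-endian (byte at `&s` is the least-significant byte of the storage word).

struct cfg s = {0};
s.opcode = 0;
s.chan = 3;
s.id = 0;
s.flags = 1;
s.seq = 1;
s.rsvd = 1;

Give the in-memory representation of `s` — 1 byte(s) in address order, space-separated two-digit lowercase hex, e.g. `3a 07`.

[0+:1] opcode=0 & 0x1 = 0x0; word=0x00
[1+:3] chan=3 & 0x7 = 0x3; word=0x06
[4+:1] id=0 & 0x1 = 0x0; word=0x06
[5+:1] flags=1 & 0x1 = 0x1; word=0x26
[6+:1] seq=1 & 0x1 = 0x1; word=0x66
[7+:1] rsvd=1 & 0x1 = 0x1; word=0xe6
word = 0xe6 → little-endian bytes:
  [0]=0xe6

e6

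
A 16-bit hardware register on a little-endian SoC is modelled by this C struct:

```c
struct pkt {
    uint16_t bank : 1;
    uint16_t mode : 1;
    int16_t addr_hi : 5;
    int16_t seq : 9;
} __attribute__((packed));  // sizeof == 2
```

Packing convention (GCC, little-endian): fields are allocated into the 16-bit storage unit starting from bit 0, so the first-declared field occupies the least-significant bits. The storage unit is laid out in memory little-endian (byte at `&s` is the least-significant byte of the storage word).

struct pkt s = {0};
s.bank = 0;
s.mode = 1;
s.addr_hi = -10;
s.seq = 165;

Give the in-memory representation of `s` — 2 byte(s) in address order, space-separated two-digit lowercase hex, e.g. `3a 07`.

da 52

bank (1b) val=0 bits=0x0 at bit 0: 0x0000
mode (1b) val=1 bits=0x1 at bit 1: 0x0002
addr_hi (5b) val=-10 bits=0x16 at bit 2: 0x005a
seq (9b) val=165 bits=0xa5 at bit 7: 0x52da
word = 0x52da → little-endian bytes:
  [0]=0xda  [1]=0x52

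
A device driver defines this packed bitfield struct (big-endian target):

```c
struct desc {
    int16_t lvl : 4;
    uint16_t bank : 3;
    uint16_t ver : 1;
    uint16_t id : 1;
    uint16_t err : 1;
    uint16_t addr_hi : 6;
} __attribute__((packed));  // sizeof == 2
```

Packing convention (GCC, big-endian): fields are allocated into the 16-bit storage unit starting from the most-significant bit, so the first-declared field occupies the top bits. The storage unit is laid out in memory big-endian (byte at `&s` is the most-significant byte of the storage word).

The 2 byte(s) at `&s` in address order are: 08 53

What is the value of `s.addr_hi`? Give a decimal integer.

[0]=0x08 [1]=0x53 (big-endian) → word 0x0853
lvl:4 @ bit 12 → (0x0853>>12)&0xf = 0x0
bank:3 @ bit 9 → (0x0853>>9)&0x7 = 0x4
ver:1 @ bit 8 → (0x0853>>8)&0x1 = 0x0
id:1 @ bit 7 → (0x0853>>7)&0x1 = 0x0
err:1 @ bit 6 → (0x0853>>6)&0x1 = 0x1
addr_hi:6 @ bit 0 → (0x0853>>0)&0x3f = 0x13  ←

19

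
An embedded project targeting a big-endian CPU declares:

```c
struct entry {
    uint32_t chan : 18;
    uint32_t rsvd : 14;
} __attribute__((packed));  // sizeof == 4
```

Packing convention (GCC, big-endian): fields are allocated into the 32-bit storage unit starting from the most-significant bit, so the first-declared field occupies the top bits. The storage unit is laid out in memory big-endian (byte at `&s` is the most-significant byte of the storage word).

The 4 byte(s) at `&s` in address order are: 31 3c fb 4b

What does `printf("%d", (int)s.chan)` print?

[0]=0x31 [1]=0x3c [2]=0xfb [3]=0x4b (big-endian) → word 0x313cfb4b
chan:18 @ bit 14 → (0x313cfb4b>>14)&0x3ffff = 0xc4f3  ←
rsvd:14 @ bit 0 → (0x313cfb4b>>0)&0x3fff = 0x3b4b

50419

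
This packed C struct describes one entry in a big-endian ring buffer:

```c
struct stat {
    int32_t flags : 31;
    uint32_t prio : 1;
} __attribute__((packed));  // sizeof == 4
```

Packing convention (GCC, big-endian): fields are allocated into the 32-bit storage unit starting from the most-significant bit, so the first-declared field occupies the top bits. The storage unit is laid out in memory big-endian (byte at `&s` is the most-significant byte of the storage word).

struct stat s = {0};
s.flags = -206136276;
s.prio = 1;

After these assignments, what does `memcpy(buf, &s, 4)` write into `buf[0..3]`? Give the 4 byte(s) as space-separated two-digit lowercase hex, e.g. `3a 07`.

flags:31 = -206136276 → 0x73b69c2c << 1 → word 0xe76d3858
prio:1 = 1 → 0x1 << 0 → word 0xe76d3859
word = 0xe76d3859 → big-endian bytes:
  [0]=0xe7  [1]=0x6d  [2]=0x38  [3]=0x59

e7 6d 38 59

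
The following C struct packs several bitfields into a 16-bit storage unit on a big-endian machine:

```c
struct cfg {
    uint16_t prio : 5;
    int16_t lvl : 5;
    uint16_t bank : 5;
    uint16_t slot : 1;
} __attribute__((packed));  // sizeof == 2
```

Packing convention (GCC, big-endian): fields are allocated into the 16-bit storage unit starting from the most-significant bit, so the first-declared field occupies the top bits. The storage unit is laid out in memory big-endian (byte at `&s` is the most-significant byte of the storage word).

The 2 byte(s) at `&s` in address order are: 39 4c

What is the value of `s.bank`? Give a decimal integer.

[0]=0x39 [1]=0x4c (big-endian) → word 0x394c
prio:5 @ bit 11 → (0x394c>>11)&0x1f = 0x7
lvl:5 @ bit 6 → (0x394c>>6)&0x1f = 0x5
bank:5 @ bit 1 → (0x394c>>1)&0x1f = 0x6  ←
slot:1 @ bit 0 → (0x394c>>0)&0x1 = 0x0

6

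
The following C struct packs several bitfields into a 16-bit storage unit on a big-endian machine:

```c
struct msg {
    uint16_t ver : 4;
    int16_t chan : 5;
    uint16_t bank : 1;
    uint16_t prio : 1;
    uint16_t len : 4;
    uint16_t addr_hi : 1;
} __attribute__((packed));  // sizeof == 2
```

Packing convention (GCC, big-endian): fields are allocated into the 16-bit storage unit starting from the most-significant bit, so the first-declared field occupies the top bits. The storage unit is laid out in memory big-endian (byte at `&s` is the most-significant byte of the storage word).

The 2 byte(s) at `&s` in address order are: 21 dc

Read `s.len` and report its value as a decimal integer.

[0]=0x21 [1]=0xdc (big-endian) → word 0x21dc
ver:4 @ bit 12 → (0x21dc>>12)&0xf = 0x2
chan:5 @ bit 7 → (0x21dc>>7)&0x1f = 0x3
bank:1 @ bit 6 → (0x21dc>>6)&0x1 = 0x1
prio:1 @ bit 5 → (0x21dc>>5)&0x1 = 0x0
len:4 @ bit 1 → (0x21dc>>1)&0xf = 0xe  ←
addr_hi:1 @ bit 0 → (0x21dc>>0)&0x1 = 0x0

14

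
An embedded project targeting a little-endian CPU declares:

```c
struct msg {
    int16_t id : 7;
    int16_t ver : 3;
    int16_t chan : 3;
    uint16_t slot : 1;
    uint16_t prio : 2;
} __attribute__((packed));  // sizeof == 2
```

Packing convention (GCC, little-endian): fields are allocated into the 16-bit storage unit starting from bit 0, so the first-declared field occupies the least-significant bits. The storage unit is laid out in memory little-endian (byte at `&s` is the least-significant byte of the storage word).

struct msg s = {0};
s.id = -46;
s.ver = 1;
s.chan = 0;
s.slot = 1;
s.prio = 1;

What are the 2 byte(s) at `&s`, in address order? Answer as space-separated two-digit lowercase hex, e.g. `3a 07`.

[0+:7] id=-46 & 0x7f = 0x52; word=0x0052
[7+:3] ver=1 & 0x7 = 0x1; word=0x00d2
[10+:3] chan=0 & 0x7 = 0x0; word=0x00d2
[13+:1] slot=1 & 0x1 = 0x1; word=0x20d2
[14+:2] prio=1 & 0x3 = 0x1; word=0x60d2
word = 0x60d2 → little-endian bytes:
  [0]=0xd2  [1]=0x60

d2 60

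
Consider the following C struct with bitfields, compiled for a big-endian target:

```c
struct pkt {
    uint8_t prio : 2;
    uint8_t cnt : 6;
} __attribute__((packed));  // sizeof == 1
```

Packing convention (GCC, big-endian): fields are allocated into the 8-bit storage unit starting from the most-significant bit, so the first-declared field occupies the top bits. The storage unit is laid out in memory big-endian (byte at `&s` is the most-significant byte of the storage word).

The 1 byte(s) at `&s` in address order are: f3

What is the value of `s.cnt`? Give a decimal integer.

[0]=0xf3 (big-endian) → word 0xf3
prio:2 @ bit 6 → (0xf3>>6)&0x3 = 0x3
cnt:6 @ bit 0 → (0xf3>>0)&0x3f = 0x33  ←

51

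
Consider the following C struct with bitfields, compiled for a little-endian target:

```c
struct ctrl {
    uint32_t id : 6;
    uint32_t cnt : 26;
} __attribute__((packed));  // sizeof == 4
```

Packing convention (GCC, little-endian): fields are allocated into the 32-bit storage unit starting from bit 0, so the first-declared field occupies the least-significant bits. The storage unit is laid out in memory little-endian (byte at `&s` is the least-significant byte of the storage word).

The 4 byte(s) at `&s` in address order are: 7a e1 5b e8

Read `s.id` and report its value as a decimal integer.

58

[0]=0x7a [1]=0xe1 [2]=0x5b [3]=0xe8 (little-endian) → word 0xe85be17a
id [0+:6] = (word>>0) & 0x3f = 58  ←
cnt [6+:26] = (word>>6) & 0x3ffffff = 60911493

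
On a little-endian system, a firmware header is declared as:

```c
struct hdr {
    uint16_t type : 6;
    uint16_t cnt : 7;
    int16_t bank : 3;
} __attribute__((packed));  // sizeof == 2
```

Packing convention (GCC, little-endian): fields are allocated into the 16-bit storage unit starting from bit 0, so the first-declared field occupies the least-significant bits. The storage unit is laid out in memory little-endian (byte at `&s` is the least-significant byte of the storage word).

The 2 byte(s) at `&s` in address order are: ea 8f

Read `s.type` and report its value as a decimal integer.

42

[0]=0xea [1]=0x8f (little-endian) → word 0x8fea
type [0+:6] = (word>>0) & 0x3f = 42  ←
cnt [6+:7] = (word>>6) & 0x7f = 63
bank [13+:3] = (word>>13) & 0x7 = 4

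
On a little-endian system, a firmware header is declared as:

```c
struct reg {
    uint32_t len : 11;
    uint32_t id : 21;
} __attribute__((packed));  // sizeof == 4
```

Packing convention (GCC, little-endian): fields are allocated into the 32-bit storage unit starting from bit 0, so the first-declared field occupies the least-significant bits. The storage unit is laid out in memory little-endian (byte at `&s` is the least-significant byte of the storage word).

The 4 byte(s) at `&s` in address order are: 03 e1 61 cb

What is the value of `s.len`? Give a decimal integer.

[0]=0x03 [1]=0xe1 [2]=0x61 [3]=0xcb (little-endian) → word 0xcb61e103
len [0+:11] = (word>>0) & 0x7ff = 259  ←
id [11+:21] = (word>>11) & 0x1fffff = 1666108

259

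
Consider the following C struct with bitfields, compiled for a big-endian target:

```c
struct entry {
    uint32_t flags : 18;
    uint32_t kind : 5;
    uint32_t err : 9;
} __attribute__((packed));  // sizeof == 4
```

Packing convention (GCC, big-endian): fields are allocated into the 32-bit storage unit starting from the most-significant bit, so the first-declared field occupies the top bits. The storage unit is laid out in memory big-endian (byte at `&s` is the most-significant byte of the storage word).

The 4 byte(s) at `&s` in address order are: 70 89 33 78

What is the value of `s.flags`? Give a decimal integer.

115236

[0]=0x70 [1]=0x89 [2]=0x33 [3]=0x78 (big-endian) → word 0x70893378
flags:18 @ bit 14 → (0x70893378>>14)&0x3ffff = 0x1c224  ←
kind:5 @ bit 9 → (0x70893378>>9)&0x1f = 0x19
err:9 @ bit 0 → (0x70893378>>0)&0x1ff = 0x178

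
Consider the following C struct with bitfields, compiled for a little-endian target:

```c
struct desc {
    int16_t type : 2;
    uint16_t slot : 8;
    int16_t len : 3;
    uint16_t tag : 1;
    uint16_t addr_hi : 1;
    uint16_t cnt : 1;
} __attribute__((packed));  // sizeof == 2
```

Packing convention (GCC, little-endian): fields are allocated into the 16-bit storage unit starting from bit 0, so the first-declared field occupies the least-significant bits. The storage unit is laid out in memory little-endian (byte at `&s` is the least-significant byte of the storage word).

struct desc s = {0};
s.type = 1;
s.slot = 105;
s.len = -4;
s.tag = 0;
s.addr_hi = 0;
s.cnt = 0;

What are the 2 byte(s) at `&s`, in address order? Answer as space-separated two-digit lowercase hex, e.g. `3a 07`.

a5 11

type (2b) val=1 bits=0x1 at bit 0: 0x0001
slot (8b) val=105 bits=0x69 at bit 2: 0x01a5
len (3b) val=-4 bits=0x4 at bit 10: 0x11a5
tag (1b) val=0 bits=0x0 at bit 13: 0x11a5
addr_hi (1b) val=0 bits=0x0 at bit 14: 0x11a5
cnt (1b) val=0 bits=0x0 at bit 15: 0x11a5
word = 0x11a5 → little-endian bytes:
  [0]=0xa5  [1]=0x11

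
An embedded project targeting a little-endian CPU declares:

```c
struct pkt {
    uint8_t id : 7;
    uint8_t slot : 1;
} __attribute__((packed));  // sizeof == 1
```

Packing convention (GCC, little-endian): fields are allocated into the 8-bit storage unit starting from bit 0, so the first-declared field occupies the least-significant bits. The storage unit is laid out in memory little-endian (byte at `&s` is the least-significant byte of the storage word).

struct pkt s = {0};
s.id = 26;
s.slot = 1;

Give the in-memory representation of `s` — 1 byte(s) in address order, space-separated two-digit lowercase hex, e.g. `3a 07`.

9a

[0+:7] id=26 & 0x7f = 0x1a; word=0x1a
[7+:1] slot=1 & 0x1 = 0x1; word=0x9a
word = 0x9a → little-endian bytes:
  [0]=0x9a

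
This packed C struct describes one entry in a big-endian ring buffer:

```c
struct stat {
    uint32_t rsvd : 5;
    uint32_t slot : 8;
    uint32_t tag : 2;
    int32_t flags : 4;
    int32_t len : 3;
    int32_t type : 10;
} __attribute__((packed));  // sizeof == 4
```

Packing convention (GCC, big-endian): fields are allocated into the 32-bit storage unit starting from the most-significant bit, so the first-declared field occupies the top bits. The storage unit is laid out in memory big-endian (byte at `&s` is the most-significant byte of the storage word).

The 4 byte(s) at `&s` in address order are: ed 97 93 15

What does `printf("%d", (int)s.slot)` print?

178

[0]=0xed [1]=0x97 [2]=0x93 [3]=0x15 (big-endian) → word 0xed979315
rsvd:5 @ bit 27 → (0xed979315>>27)&0x1f = 0x1d
slot:8 @ bit 19 → (0xed979315>>19)&0xff = 0xb2  ←
tag:2 @ bit 17 → (0xed979315>>17)&0x3 = 0x3
flags:4 @ bit 13 → (0xed979315>>13)&0xf = 0xc
len:3 @ bit 10 → (0xed979315>>10)&0x7 = 0x4
type:10 @ bit 0 → (0xed979315>>0)&0x3ff = 0x315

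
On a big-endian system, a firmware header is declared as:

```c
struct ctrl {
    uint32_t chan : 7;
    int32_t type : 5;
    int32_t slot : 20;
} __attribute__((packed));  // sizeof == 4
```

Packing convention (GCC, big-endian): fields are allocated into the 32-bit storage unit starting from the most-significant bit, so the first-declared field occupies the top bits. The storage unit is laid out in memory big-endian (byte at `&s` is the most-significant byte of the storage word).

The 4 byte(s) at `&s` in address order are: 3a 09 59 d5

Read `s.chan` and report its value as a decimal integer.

29

[0]=0x3a [1]=0x09 [2]=0x59 [3]=0xd5 (big-endian) → word 0x3a0959d5
chan:7 @ bit 25 → (0x3a0959d5>>25)&0x7f = 0x1d  ←
type:5 @ bit 20 → (0x3a0959d5>>20)&0x1f = 0x0
slot:20 @ bit 0 → (0x3a0959d5>>0)&0xfffff = 0x959d5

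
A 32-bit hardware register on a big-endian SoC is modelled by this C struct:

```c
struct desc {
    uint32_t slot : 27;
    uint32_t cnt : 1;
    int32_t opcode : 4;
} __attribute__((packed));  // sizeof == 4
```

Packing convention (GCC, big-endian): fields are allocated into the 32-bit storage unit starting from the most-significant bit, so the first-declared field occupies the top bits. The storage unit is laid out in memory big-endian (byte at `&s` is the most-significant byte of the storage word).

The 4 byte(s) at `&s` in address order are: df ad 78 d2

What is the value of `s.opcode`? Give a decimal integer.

[0]=0xdf [1]=0xad [2]=0x78 [3]=0xd2 (big-endian) → word 0xdfad78d2
slot:27 @ bit 5 → (0xdfad78d2>>5)&0x7ffffff = 0x6fd6bc6
cnt:1 @ bit 4 → (0xdfad78d2>>4)&0x1 = 0x1
opcode:4 @ bit 0 → (0xdfad78d2>>0)&0xf = 0x2  ←
opcode signed 4b, MSB=0: value = 2

2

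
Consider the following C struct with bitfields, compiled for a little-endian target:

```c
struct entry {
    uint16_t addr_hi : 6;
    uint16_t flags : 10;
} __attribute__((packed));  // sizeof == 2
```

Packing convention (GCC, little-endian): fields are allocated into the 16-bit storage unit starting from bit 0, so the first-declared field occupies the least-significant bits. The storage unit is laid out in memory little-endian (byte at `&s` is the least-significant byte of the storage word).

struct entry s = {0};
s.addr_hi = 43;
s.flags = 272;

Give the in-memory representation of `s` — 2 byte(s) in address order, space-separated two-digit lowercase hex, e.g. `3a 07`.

addr_hi:6 = 43 → 0x2b << 0 → word 0x002b
flags:10 = 272 → 0x110 << 6 → word 0x442b
word = 0x442b → little-endian bytes:
  [0]=0x2b  [1]=0x44

2b 44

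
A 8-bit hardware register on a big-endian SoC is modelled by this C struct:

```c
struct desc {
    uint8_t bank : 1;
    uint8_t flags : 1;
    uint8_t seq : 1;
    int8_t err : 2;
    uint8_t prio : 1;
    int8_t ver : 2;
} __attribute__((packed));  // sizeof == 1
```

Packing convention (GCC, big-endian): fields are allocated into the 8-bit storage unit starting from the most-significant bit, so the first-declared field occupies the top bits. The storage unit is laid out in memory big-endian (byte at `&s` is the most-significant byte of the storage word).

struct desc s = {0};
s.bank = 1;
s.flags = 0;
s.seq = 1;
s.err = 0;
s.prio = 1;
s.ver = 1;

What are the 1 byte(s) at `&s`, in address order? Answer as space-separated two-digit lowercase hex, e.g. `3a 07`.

a5

bank (1b) val=1 bits=0x1 at bit 7: 0x80
flags (1b) val=0 bits=0x0 at bit 6: 0x80
seq (1b) val=1 bits=0x1 at bit 5: 0xa0
err (2b) val=0 bits=0x0 at bit 3: 0xa0
prio (1b) val=1 bits=0x1 at bit 2: 0xa4
ver (2b) val=1 bits=0x1 at bit 0: 0xa5
word = 0xa5 → big-endian bytes:
  [0]=0xa5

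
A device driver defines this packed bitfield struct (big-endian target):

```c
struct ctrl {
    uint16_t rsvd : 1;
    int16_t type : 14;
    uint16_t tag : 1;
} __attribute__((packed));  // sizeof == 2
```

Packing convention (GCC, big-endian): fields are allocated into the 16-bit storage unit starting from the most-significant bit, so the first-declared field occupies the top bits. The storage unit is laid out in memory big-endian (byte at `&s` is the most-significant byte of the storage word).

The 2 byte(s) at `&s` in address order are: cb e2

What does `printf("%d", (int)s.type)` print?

-6671

[0]=0xcb [1]=0xe2 (big-endian) → word 0xcbe2
rsvd:1 @ bit 15 → (0xcbe2>>15)&0x1 = 0x1
type:14 @ bit 1 → (0xcbe2>>1)&0x3fff = 0x25f1  ←
tag:1 @ bit 0 → (0xcbe2>>0)&0x1 = 0x0
type signed 14b, MSB=1: 9713 - 16384 = -6671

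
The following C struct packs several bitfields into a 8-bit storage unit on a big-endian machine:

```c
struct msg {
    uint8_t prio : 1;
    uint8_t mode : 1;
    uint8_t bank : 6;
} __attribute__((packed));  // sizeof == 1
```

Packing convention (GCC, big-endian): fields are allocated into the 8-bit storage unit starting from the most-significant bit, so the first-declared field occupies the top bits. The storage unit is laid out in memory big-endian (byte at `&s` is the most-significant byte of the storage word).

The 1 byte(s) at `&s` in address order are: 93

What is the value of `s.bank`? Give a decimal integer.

19

[0]=0x93 (big-endian) → word 0x93
prio:1 @ bit 7 → (0x93>>7)&0x1 = 0x1
mode:1 @ bit 6 → (0x93>>6)&0x1 = 0x0
bank:6 @ bit 0 → (0x93>>0)&0x3f = 0x13  ←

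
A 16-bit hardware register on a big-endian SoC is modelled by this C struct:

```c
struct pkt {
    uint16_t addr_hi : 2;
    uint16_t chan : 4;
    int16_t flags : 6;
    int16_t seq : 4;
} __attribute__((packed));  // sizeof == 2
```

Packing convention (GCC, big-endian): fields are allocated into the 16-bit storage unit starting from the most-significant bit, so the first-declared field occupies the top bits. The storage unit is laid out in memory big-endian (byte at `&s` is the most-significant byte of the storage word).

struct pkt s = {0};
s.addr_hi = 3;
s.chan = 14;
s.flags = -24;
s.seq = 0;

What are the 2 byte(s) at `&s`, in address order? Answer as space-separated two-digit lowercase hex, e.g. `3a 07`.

[14+:2] addr_hi=3 & 0x3 = 0x3; word=0xc000
[10+:4] chan=14 & 0xf = 0xe; word=0xf800
[4+:6] flags=-24 & 0x3f = 0x28; word=0xfa80
[0+:4] seq=0 & 0xf = 0x0; word=0xfa80
word = 0xfa80 → big-endian bytes:
  [0]=0xfa  [1]=0x80

fa 80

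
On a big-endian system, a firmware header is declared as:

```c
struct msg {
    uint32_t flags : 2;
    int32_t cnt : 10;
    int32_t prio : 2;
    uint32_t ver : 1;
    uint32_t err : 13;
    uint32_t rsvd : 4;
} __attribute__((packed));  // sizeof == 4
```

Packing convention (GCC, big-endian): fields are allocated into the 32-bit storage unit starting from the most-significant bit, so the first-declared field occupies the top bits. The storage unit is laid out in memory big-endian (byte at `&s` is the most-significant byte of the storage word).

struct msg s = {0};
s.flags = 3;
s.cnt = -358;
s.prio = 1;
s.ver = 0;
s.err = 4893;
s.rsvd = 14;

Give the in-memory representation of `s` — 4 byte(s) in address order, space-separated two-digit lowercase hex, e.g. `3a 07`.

[30+:2] flags=3 & 0x3 = 0x3; word=0xc0000000
[20+:10] cnt=-358 & 0x3ff = 0x29a; word=0xe9a00000
[18+:2] prio=1 & 0x3 = 0x1; word=0xe9a40000
[17+:1] ver=0 & 0x1 = 0x0; word=0xe9a40000
[4+:13] err=4893 & 0x1fff = 0x131d; word=0xe9a531d0
[0+:4] rsvd=14 & 0xf = 0xe; word=0xe9a531de
word = 0xe9a531de → big-endian bytes:
  [0]=0xe9  [1]=0xa5  [2]=0x31  [3]=0xde

e9 a5 31 de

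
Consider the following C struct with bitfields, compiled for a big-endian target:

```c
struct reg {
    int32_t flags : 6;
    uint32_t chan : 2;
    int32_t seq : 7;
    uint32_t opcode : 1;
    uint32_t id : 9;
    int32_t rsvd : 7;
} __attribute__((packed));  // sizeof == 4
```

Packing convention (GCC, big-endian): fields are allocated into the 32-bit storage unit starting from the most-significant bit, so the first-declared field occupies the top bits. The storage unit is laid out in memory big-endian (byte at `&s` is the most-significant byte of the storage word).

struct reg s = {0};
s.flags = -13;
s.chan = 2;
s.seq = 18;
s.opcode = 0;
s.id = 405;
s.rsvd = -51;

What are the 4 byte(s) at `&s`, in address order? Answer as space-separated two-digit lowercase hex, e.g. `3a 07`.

flags (6b) val=-13 bits=0x33 at bit 26: 0xcc000000
chan (2b) val=2 bits=0x2 at bit 24: 0xce000000
seq (7b) val=18 bits=0x12 at bit 17: 0xce240000
opcode (1b) val=0 bits=0x0 at bit 16: 0xce240000
id (9b) val=405 bits=0x195 at bit 7: 0xce24ca80
rsvd (7b) val=-51 bits=0x4d at bit 0: 0xce24cacd
word = 0xce24cacd → big-endian bytes:
  [0]=0xce  [1]=0x24  [2]=0xca  [3]=0xcd

ce 24 ca cd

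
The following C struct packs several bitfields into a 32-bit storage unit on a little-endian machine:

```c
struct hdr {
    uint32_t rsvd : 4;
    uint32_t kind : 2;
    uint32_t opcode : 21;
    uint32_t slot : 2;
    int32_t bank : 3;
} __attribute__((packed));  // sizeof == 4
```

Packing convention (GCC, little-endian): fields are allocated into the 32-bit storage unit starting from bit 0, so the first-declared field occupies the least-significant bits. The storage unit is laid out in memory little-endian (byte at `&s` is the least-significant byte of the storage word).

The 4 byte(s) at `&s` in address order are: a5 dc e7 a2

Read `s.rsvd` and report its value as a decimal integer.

5

[0]=0xa5 [1]=0xdc [2]=0xe7 [3]=0xa2 (little-endian) → word 0xa2e7dca5
rsvd:4 @ bit 0 → (0xa2e7dca5>>0)&0xf = 0x5  ←
kind:2 @ bit 4 → (0xa2e7dca5>>4)&0x3 = 0x2
opcode:21 @ bit 6 → (0xa2e7dca5>>6)&0x1fffff = 0xb9f72
slot:2 @ bit 27 → (0xa2e7dca5>>27)&0x3 = 0x0
bank:3 @ bit 29 → (0xa2e7dca5>>29)&0x7 = 0x5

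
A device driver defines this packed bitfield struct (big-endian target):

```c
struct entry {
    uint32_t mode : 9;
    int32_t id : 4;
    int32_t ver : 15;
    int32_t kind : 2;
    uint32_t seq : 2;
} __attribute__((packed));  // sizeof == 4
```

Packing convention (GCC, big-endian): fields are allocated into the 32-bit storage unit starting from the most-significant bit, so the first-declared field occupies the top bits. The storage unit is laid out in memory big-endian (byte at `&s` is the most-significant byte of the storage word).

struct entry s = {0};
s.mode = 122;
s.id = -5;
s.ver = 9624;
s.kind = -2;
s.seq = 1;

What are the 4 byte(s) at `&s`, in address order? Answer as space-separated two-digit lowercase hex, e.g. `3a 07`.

mode:9 = 122 → 0x7a << 23 → word 0x3d000000
id:4 = -5 → 0xb << 19 → word 0x3d580000
ver:15 = 9624 → 0x2598 << 4 → word 0x3d5a5980
kind:2 = -2 → 0x2 << 2 → word 0x3d5a5988
seq:2 = 1 → 0x1 << 0 → word 0x3d5a5989
word = 0x3d5a5989 → big-endian bytes:
  [0]=0x3d  [1]=0x5a  [2]=0x59  [3]=0x89

3d 5a 59 89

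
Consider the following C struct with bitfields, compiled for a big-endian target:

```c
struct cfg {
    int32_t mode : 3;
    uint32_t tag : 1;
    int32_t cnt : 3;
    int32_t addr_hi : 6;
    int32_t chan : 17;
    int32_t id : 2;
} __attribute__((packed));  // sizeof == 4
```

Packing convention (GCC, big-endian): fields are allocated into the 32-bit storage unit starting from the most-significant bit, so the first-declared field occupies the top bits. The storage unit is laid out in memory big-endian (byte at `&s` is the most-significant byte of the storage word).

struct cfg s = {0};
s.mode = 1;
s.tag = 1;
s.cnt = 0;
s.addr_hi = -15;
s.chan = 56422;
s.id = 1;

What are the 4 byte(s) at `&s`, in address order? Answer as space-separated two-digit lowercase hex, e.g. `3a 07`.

31 8b 71 99

mode:3 = 1 → 0x1 << 29 → word 0x20000000
tag:1 = 1 → 0x1 << 28 → word 0x30000000
cnt:3 = 0 → 0x0 << 25 → word 0x30000000
addr_hi:6 = -15 → 0x31 << 19 → word 0x31880000
chan:17 = 56422 → 0xdc66 << 2 → word 0x318b7198
id:2 = 1 → 0x1 << 0 → word 0x318b7199
word = 0x318b7199 → big-endian bytes:
  [0]=0x31  [1]=0x8b  [2]=0x71  [3]=0x99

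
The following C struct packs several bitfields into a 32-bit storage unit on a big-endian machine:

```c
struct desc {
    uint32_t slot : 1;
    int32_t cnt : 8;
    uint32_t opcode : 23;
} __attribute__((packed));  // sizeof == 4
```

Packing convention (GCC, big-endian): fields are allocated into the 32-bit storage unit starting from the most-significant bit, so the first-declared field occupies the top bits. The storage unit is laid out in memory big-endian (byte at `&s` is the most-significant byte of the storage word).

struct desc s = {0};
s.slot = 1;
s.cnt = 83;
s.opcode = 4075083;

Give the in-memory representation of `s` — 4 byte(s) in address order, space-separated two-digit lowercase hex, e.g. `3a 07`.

[31+:1] slot=1 & 0x1 = 0x1; word=0x80000000
[23+:8] cnt=83 & 0xff = 0x53; word=0xa9800000
[0+:23] opcode=4075083 & 0x7fffff = 0x3e2e4b; word=0xa9be2e4b
word = 0xa9be2e4b → big-endian bytes:
  [0]=0xa9  [1]=0xbe  [2]=0x2e  [3]=0x4b

a9 be 2e 4b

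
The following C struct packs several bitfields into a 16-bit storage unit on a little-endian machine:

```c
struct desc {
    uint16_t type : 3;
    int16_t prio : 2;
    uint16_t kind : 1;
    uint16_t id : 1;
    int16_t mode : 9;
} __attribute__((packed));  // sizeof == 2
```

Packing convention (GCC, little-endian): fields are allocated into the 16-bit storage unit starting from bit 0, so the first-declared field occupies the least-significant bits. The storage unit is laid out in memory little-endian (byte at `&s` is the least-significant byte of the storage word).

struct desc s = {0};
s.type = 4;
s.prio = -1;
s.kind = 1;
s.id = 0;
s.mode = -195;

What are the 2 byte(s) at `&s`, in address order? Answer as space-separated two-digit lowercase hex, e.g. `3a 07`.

[0+:3] type=4 & 0x7 = 0x4; word=0x0004
[3+:2] prio=-1 & 0x3 = 0x3; word=0x001c
[5+:1] kind=1 & 0x1 = 0x1; word=0x003c
[6+:1] id=0 & 0x1 = 0x0; word=0x003c
[7+:9] mode=-195 & 0x1ff = 0x13d; word=0x9ebc
word = 0x9ebc → little-endian bytes:
  [0]=0xbc  [1]=0x9e

bc 9e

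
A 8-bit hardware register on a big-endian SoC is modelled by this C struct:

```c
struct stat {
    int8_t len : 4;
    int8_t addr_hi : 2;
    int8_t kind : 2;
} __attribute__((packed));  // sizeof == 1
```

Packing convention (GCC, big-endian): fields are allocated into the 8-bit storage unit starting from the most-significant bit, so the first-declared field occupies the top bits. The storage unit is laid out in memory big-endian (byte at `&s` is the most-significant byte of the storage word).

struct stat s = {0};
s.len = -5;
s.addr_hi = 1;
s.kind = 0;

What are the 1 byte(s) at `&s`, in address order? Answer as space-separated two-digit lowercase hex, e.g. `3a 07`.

len (4b) val=-5 bits=0xb at bit 4: 0xb0
addr_hi (2b) val=1 bits=0x1 at bit 2: 0xb4
kind (2b) val=0 bits=0x0 at bit 0: 0xb4
word = 0xb4 → big-endian bytes:
  [0]=0xb4

b4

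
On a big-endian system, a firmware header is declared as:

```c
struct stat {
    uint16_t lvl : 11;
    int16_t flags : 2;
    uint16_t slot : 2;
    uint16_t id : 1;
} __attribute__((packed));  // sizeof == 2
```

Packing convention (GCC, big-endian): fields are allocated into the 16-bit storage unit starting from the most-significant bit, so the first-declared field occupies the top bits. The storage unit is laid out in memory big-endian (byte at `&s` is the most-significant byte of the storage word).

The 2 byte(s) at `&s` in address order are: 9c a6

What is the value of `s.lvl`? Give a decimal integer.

1253

[0]=0x9c [1]=0xa6 (big-endian) → word 0x9ca6
lvl:11 @ bit 5 → (0x9ca6>>5)&0x7ff = 0x4e5  ←
flags:2 @ bit 3 → (0x9ca6>>3)&0x3 = 0x0
slot:2 @ bit 1 → (0x9ca6>>1)&0x3 = 0x3
id:1 @ bit 0 → (0x9ca6>>0)&0x1 = 0x0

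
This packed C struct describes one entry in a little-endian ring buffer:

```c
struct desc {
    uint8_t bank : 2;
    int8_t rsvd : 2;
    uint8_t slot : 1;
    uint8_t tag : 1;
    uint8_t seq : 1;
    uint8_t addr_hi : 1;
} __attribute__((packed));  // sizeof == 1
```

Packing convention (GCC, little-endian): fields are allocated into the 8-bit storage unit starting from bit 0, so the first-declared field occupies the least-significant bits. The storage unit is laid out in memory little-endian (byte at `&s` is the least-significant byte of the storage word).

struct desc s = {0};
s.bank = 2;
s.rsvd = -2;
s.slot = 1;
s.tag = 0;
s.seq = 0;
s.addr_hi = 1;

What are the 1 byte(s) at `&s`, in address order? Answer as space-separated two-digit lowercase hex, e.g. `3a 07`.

bank:2 = 2 → 0x2 << 0 → word 0x02
rsvd:2 = -2 → 0x2 << 2 → word 0x0a
slot:1 = 1 → 0x1 << 4 → word 0x1a
tag:1 = 0 → 0x0 << 5 → word 0x1a
seq:1 = 0 → 0x0 << 6 → word 0x1a
addr_hi:1 = 1 → 0x1 << 7 → word 0x9a
word = 0x9a → little-endian bytes:
  [0]=0x9a

9a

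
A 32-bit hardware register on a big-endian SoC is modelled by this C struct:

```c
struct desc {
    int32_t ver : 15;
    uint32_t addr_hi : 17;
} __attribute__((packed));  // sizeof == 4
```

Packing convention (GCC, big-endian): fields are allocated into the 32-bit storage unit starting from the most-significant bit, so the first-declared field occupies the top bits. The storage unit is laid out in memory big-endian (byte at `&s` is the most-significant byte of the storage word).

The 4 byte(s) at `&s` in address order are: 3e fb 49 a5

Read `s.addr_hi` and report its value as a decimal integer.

[0]=0x3e [1]=0xfb [2]=0x49 [3]=0xa5 (big-endian) → word 0x3efb49a5
ver:15 @ bit 17 → (0x3efb49a5>>17)&0x7fff = 0x1f7d
addr_hi:17 @ bit 0 → (0x3efb49a5>>0)&0x1ffff = 0x149a5  ←

84389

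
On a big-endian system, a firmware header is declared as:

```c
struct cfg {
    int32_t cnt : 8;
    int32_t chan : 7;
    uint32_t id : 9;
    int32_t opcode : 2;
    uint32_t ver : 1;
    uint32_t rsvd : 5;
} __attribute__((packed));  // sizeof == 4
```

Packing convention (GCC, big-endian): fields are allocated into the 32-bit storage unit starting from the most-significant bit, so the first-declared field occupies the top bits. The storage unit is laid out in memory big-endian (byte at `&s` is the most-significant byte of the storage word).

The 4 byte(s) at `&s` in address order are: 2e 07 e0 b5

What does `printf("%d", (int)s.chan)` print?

3

[0]=0x2e [1]=0x07 [2]=0xe0 [3]=0xb5 (big-endian) → word 0x2e07e0b5
cnt:8 @ bit 24 → (0x2e07e0b5>>24)&0xff = 0x2e
chan:7 @ bit 17 → (0x2e07e0b5>>17)&0x7f = 0x3  ←
id:9 @ bit 8 → (0x2e07e0b5>>8)&0x1ff = 0x1e0
opcode:2 @ bit 6 → (0x2e07e0b5>>6)&0x3 = 0x2
ver:1 @ bit 5 → (0x2e07e0b5>>5)&0x1 = 0x1
rsvd:5 @ bit 0 → (0x2e07e0b5>>0)&0x1f = 0x15
chan signed 7b, MSB=0: value = 3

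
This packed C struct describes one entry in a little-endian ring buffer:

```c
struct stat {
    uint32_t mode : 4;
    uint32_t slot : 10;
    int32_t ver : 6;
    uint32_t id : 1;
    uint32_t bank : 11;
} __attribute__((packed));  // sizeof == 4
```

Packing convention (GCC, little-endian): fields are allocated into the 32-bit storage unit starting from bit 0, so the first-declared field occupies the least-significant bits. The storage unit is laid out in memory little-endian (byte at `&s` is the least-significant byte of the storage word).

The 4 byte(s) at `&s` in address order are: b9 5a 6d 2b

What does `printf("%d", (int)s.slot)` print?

[0]=0xb9 [1]=0x5a [2]=0x6d [3]=0x2b (little-endian) → word 0x2b6d5ab9
mode [0+:4] = (word>>0) & 0xf = 9
slot [4+:10] = (word>>4) & 0x3ff = 427  ←
ver [14+:6] = (word>>14) & 0x3f = 53
id [20+:1] = (word>>20) & 0x1 = 0
bank [21+:11] = (word>>21) & 0x7ff = 347

427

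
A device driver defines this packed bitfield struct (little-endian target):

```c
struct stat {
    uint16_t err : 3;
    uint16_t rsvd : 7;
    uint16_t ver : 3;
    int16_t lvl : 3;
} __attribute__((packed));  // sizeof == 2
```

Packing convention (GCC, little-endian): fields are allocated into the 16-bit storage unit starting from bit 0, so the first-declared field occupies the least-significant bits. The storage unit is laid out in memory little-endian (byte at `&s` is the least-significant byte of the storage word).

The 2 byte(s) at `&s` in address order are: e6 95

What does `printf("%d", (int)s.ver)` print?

[0]=0xe6 [1]=0x95 (little-endian) → word 0x95e6
err:3 @ bit 0 → (0x95e6>>0)&0x7 = 0x6
rsvd:7 @ bit 3 → (0x95e6>>3)&0x7f = 0x3c
ver:3 @ bit 10 → (0x95e6>>10)&0x7 = 0x5  ←
lvl:3 @ bit 13 → (0x95e6>>13)&0x7 = 0x4

5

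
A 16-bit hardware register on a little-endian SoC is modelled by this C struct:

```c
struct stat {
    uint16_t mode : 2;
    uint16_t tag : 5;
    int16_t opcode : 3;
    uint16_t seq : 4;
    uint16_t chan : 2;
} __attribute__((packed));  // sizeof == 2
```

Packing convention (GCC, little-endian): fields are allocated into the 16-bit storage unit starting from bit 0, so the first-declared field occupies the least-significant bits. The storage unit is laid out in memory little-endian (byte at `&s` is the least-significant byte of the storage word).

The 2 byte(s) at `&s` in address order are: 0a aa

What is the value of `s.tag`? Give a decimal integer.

[0]=0x0a [1]=0xaa (little-endian) → word 0xaa0a
mode:2 @ bit 0 → (0xaa0a>>0)&0x3 = 0x2
tag:5 @ bit 2 → (0xaa0a>>2)&0x1f = 0x2  ←
opcode:3 @ bit 7 → (0xaa0a>>7)&0x7 = 0x4
seq:4 @ bit 10 → (0xaa0a>>10)&0xf = 0xa
chan:2 @ bit 14 → (0xaa0a>>14)&0x3 = 0x2

2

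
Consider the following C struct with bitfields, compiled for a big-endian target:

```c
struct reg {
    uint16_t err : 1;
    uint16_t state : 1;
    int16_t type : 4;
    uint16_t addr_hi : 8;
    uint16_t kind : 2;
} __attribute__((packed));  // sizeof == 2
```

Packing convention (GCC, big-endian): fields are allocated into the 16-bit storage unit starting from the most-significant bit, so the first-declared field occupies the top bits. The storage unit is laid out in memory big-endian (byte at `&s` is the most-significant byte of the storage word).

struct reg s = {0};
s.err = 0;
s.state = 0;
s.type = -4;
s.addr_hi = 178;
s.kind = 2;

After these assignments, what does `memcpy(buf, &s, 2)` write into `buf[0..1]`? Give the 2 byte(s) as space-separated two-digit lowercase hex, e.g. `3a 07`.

32 ca

[15+:1] err=0 & 0x1 = 0x0; word=0x0000
[14+:1] state=0 & 0x1 = 0x0; word=0x0000
[10+:4] type=-4 & 0xf = 0xc; word=0x3000
[2+:8] addr_hi=178 & 0xff = 0xb2; word=0x32c8
[0+:2] kind=2 & 0x3 = 0x2; word=0x32ca
word = 0x32ca → big-endian bytes:
  [0]=0x32  [1]=0xca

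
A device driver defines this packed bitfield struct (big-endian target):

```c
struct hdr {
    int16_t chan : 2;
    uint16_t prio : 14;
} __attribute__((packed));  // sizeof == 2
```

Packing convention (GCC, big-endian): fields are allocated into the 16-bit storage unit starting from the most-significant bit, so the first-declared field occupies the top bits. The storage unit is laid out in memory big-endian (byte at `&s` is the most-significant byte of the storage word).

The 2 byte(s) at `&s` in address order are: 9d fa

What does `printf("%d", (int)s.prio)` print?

7674

[0]=0x9d [1]=0xfa (big-endian) → word 0x9dfa
chan [14+:2] = (word>>14) & 0x3 = 2
prio [0+:14] = (word>>0) & 0x3fff = 7674  ←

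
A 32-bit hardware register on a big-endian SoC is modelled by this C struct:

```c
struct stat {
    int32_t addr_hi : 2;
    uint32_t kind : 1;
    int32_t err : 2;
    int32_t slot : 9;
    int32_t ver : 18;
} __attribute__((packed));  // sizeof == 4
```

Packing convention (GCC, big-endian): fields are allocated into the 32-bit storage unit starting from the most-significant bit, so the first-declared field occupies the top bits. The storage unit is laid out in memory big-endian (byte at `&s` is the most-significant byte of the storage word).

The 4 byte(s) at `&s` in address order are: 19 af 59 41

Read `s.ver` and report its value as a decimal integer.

-42687

[0]=0x19 [1]=0xaf [2]=0x59 [3]=0x41 (big-endian) → word 0x19af5941
addr_hi [30+:2] = (word>>30) & 0x3 = 0
kind [29+:1] = (word>>29) & 0x1 = 0
err [27+:2] = (word>>27) & 0x3 = 3
slot [18+:9] = (word>>18) & 0x1ff = 107
ver [0+:18] = (word>>0) & 0x3ffff = 219457  ←
ver signed 18b, MSB=1: 219457 - 262144 = -42687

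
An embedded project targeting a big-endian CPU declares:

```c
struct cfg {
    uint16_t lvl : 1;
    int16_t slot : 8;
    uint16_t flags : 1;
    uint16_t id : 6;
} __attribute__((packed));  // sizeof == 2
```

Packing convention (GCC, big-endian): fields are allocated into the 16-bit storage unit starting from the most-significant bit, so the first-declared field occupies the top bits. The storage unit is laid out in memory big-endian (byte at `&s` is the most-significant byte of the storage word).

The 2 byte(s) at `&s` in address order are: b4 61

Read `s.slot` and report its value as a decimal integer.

[0]=0xb4 [1]=0x61 (big-endian) → word 0xb461
lvl:1 @ bit 15 → (0xb461>>15)&0x1 = 0x1
slot:8 @ bit 7 → (0xb461>>7)&0xff = 0x68  ←
flags:1 @ bit 6 → (0xb461>>6)&0x1 = 0x1
id:6 @ bit 0 → (0xb461>>0)&0x3f = 0x21
slot signed 8b, MSB=0: value = 104

104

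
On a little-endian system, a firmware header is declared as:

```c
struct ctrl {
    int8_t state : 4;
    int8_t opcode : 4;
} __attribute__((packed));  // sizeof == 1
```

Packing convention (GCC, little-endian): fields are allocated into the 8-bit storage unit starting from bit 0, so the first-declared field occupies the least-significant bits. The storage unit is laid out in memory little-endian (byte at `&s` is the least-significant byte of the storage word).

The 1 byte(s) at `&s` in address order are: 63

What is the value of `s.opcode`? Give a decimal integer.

[0]=0x63 (little-endian) → word 0x63
state:4 @ bit 0 → (0x63>>0)&0xf = 0x3
opcode:4 @ bit 4 → (0x63>>4)&0xf = 0x6  ←
opcode signed 4b, MSB=0: value = 6

6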